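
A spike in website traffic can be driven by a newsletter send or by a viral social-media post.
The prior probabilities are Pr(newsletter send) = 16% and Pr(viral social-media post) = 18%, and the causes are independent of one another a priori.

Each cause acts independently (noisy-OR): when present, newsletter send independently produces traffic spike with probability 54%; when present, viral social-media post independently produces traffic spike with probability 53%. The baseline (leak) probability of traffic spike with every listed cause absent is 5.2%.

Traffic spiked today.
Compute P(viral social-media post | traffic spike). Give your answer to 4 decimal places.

Under noisy-OR, P(traffic spike | causes) = 1 − (1−0.052)·∏(1−qᵢ) over the active causes.
P(traffic spike) = 0.052*0.84*0.82 + 0.55444*0.84*0.18 + 0.56392*0.16*0.82 + 0.795042*0.16*0.18 = 0.035818 + 0.083831 + 0.073986 + 0.022897 = 0.216532
The viral social-media post-present share is 0.083831 + 0.022897 = 0.106728.
Hence the posterior is 0.106728/0.216532 ≈ 0.4929.

P(viral social-media post | traffic spike) ≈ 0.4929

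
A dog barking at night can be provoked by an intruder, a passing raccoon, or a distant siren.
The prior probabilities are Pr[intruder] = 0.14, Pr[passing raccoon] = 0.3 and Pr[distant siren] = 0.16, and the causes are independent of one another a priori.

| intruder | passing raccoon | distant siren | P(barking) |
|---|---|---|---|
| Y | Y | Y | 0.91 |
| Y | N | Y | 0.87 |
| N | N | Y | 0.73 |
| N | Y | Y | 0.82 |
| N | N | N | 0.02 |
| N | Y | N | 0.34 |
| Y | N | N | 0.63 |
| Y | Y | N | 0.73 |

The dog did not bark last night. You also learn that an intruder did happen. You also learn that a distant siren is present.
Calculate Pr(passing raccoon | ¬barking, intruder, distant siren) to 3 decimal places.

Pr(passing raccoon | ¬barking, intruder, distant siren) ≈ 0.229

Numerator (weight on configurations with passing raccoon): 0.09·0.3 = 0.027000
Normalizer over all consistent configurations: 0.13·0.7 + 0.09·0.3 = 0.118000
Posterior = 0.027000 / 0.118000 ≈ 0.229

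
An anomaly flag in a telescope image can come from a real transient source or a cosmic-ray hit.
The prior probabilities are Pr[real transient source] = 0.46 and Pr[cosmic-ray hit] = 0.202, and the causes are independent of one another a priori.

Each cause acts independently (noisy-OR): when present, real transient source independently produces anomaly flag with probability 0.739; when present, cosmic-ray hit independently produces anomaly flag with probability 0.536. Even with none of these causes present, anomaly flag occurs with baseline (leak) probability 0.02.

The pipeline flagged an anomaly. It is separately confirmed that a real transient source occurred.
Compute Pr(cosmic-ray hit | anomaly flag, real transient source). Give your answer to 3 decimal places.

Under noisy-OR, P(anomaly flag | causes) = 1 − (1−0.02)·∏(1−qᵢ) over the active causes.
For the numerator, keep only cosmic-ray hit=true terms: 0.881318×0.202 = 0.178026
Denominator P(anomaly flag | real transient source): 0.74422×0.798 + 0.881318×0.202 = 0.771914
P(cosmic-ray hit | anomaly flag, real transient source) = 0.178026/0.771914 ≈ 0.231

Pr(cosmic-ray hit | anomaly flag, real transient source) ≈ 0.231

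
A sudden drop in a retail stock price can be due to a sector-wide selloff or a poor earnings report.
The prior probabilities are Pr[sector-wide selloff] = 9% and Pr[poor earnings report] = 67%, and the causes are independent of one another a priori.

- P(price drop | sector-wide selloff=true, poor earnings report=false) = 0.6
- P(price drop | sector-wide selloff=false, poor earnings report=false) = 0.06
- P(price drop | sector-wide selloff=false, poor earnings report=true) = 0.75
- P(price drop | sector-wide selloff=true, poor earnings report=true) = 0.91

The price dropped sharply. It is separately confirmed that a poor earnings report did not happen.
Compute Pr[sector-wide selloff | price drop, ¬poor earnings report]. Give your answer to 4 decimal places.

Pr[sector-wide selloff | price drop, ¬poor earnings report] ≈ 0.4972

Sum P(price drop|·) weighted by the priors over both values of sector-wide selloff:
  P(price drop | ¬poor earnings report) = 0.06×0.91 + 0.6×0.09
        = 0.054600 + 0.054000 = 0.108600
The terms with sector-wide selloff present sum to 0.054000, so
  P(sector-wide selloff | price drop, ¬poor earnings report) = 0.054000 / 0.108600 ≈ 0.4972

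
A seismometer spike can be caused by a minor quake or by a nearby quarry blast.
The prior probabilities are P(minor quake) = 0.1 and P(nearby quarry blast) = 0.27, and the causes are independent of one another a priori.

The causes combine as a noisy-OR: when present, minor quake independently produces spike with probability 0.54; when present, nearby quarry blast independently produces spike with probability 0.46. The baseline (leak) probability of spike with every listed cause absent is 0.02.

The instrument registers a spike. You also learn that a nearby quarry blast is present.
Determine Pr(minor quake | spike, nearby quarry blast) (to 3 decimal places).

Under noisy-OR, P(spike | causes) = 1 − (1−0.02)·∏(1−qᵢ) over the active causes.
P(spike | nearby quarry blast) = 0.4708·0.9 + 0.756568·0.1 = 0.423720 + 0.075657 = 0.499377
Restricting to configurations with minor quake present: 0.756568·0.1 = 0.075657.
P(minor quake | spike, nearby quarry blast) = 0.075657 / 0.499377 ≈ 0.152

Pr(minor quake | spike, nearby quarry blast) ≈ 0.152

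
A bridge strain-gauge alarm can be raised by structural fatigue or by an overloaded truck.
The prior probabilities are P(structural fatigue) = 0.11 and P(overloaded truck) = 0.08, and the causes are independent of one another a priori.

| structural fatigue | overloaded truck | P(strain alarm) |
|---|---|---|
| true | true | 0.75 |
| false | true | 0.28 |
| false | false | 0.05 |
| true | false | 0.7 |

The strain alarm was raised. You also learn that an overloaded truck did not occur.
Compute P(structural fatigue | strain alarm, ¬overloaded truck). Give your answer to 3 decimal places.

For the numerator, keep only structural fatigue=true terms: 0.7·0.11 = 0.077000
Normalizer over all consistent configurations: 0.05·0.89 + 0.7·0.11 = 0.121500
Posterior = 0.077000 / 0.121500 ≈ 0.634

P(structural fatigue | strain alarm, ¬overloaded truck) ≈ 0.634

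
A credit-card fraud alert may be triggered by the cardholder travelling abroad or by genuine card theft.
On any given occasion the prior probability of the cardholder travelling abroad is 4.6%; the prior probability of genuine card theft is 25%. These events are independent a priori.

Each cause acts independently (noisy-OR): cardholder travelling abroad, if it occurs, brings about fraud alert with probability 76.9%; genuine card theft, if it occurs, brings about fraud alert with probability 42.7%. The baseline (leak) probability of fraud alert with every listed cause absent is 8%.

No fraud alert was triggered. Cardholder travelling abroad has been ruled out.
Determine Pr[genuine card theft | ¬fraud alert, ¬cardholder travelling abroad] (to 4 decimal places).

Under noisy-OR, P(fraud alert | causes) = 1 − (1−0.08)·∏(1−qᵢ) over the active causes.
By total probability over both values of genuine card theft:
  P(¬fraud alert | ¬cardholder travelling abroad) = 0.92*0.75 + 0.52716*0.25
        = 0.690000 + 0.131790 = 0.821790
Configurations with genuine card theft contribute 0.131790, so
  P(genuine card theft | ¬fraud alert, ¬cardholder travelling abroad) = 0.131790 / 0.821790 ≈ 0.1604

Pr[genuine card theft | ¬fraud alert, ¬cardholder travelling abroad] ≈ 0.1604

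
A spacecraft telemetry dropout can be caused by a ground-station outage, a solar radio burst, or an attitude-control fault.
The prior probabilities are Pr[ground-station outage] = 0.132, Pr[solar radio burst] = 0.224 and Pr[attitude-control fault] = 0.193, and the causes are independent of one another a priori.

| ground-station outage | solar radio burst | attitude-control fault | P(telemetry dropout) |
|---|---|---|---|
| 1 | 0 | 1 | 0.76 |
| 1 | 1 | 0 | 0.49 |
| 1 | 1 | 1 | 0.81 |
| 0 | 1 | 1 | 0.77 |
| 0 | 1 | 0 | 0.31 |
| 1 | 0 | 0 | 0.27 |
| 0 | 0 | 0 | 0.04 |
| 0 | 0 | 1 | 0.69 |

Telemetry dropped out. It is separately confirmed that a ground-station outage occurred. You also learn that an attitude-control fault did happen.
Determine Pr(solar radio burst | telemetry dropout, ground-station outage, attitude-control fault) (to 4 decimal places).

Pr(solar radio burst | telemetry dropout, ground-station outage, attitude-control fault) ≈ 0.2353

Sum P(telemetry dropout|·) weighted by the priors over both values of solar radio burst:
  P(telemetry dropout | ground-station outage, attitude-control fault) = 0.76·0.776 + 0.81·0.224
        = 0.589760 + 0.181440 = 0.771200
Keeping only the solar radio burst-present terms gives 0.181440, so
  P(solar radio burst | telemetry dropout, ground-station outage, attitude-control fault) = 0.181440 / 0.771200 ≈ 0.2353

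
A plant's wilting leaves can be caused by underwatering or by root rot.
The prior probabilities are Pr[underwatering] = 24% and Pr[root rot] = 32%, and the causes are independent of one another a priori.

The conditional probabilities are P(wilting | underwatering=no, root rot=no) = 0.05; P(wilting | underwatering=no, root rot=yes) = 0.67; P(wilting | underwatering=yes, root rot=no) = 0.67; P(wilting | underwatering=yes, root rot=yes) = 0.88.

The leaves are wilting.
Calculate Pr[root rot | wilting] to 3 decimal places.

Enumerate the 4 (underwatering, root rot) configurations and weight by the priors:
  P(wilting) = 0.05·0.76·0.68 + 0.67·0.76·0.32 + 0.67·0.24·0.68 + 0.88·0.24·0.32
        = 0.025840 + 0.162944 + 0.109344 + 0.067584 = 0.365712
Keeping only the root rot-present terms gives 0.230528, so
  P(root rot | wilting) = 0.230528 / 0.365712 ≈ 0.630

Pr[root rot | wilting] ≈ 0.630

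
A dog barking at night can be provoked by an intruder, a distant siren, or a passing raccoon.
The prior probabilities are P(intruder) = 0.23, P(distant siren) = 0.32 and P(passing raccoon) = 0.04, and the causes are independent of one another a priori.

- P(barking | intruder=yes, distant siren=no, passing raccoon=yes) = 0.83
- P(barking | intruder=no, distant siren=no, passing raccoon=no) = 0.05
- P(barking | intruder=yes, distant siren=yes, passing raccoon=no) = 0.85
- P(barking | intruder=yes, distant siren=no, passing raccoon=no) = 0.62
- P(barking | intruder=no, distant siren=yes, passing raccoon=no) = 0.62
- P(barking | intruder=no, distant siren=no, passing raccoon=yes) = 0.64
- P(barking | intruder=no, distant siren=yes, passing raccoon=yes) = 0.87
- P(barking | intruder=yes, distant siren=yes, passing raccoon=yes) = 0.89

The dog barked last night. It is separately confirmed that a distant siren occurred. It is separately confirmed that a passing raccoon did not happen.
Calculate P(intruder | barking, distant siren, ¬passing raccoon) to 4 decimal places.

P(intruder | barking, distant siren, ¬passing raccoon) ≈ 0.2905

Numerator (weight on configurations with intruder): 0.85×0.23 = 0.195500
The normalizing constant is 0.62×0.77 + 0.85×0.23 = 0.672900
Posterior = 0.195500 / 0.672900 ≈ 0.2905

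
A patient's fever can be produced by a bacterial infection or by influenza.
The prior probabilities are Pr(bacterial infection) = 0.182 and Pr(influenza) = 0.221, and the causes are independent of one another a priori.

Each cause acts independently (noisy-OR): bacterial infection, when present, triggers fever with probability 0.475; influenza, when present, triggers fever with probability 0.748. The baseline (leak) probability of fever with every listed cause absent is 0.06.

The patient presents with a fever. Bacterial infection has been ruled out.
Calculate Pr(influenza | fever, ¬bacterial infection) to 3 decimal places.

Under noisy-OR, P(fever | causes) = 1 − (1−0.06)·∏(1−qᵢ) over the active causes.
P(fever | ¬bacterial infection) = 0.06×0.779 + 0.76312×0.221 = 0.046740 + 0.168650 = 0.215390
The influenza-present share is 0.76312×0.221 = 0.168650.
So P(influenza | fever, ¬bacterial infection) = 0.168650/0.215390 ≈ 0.783.

Pr(influenza | fever, ¬bacterial infection) ≈ 0.783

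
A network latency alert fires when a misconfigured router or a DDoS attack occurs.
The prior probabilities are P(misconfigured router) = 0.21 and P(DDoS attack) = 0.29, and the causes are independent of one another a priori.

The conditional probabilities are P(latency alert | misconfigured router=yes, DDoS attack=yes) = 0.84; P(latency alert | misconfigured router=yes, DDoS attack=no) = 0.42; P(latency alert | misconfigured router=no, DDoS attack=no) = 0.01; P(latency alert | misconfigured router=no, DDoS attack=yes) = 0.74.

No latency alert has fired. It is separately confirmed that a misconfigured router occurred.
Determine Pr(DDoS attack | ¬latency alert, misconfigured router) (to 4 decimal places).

Pr(DDoS attack | ¬latency alert, misconfigured router) ≈ 0.1013

P(¬latency alert | misconfigured router) = 0.58·0.71 + 0.16·0.29 = 0.411800 + 0.046400 = 0.458200
The DDoS attack-present share is 0.16·0.29 = 0.046400.
Hence the posterior is 0.046400/0.458200 ≈ 0.1013.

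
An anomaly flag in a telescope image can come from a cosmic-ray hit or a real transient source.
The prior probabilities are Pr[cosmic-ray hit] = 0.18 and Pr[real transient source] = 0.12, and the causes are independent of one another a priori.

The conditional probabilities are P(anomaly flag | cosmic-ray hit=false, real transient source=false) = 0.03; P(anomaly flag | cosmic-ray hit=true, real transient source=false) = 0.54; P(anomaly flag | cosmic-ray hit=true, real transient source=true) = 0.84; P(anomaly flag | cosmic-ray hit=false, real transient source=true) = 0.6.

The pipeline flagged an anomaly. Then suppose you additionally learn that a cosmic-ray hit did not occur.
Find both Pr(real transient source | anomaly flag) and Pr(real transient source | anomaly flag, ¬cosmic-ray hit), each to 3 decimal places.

P(anomaly flag) = 0.03·0.82·0.88 + 0.6·0.82·0.12 + 0.54·0.18·0.88 + 0.84·0.18·0.12 = 0.021648 + 0.059040 + 0.085536 + 0.018144 = 0.184368
Of this, 0.077184 comes from 0.059040 + 0.018144 (the real transient source=true cases).
Hence the posterior is 0.077184/0.184368 ≈ 0.419.

Now condition on the additional information:
P(anomaly flag | ¬cosmic-ray hit) = 0.03·0.88 + 0.6·0.12 = 0.026400 + 0.072000 = 0.098400
The real transient source-present share is 0.6·0.12 = 0.072000.
Hence the posterior is 0.072000/0.098400 ≈ 0.732.
With cosmic-ray hit excluded, real transient source must carry more of the explanatory weight for the anomaly flag.

Pr(real transient source | anomaly flag) ≈ 0.419; Pr(real transient source | anomaly flag, ¬cosmic-ray hit) ≈ 0.732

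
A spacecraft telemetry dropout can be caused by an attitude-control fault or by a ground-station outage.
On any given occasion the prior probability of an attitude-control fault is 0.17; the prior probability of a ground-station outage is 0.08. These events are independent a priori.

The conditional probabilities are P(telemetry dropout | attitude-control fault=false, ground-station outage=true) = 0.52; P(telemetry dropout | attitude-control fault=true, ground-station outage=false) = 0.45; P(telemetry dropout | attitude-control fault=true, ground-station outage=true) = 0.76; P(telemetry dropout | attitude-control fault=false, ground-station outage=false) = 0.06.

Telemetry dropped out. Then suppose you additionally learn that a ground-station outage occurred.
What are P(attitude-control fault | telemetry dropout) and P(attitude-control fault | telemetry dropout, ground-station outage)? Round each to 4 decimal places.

P(attitude-control fault | telemetry dropout) ≈ 0.5012; P(attitude-control fault | telemetry dropout, ground-station outage) ≈ 0.2304

For the numerator, keep only attitude-control fault=true terms: 0.070380 + 0.010336 = 0.080716
Normalizer over all consistent configurations: 0.06×0.83×0.92 + 0.52×0.83×0.08 + 0.45×0.17×0.92 + 0.76×0.17×0.08 = 0.161060
P(attitude-control fault | telemetry dropout) = 0.080716/0.161060 ≈ 0.5012

Now also conditioning on ground-station outage=true:
By total probability over both values of attitude-control fault:
  P(telemetry dropout | ground-station outage) = 0.52·0.83 + 0.76·0.17
        = 0.431600 + 0.129200 = 0.560800
Keeping only the attitude-control fault-present terms gives 0.129200, so
  P(attitude-control fault | telemetry dropout, ground-station outage) = 0.129200 / 0.560800 ≈ 0.2304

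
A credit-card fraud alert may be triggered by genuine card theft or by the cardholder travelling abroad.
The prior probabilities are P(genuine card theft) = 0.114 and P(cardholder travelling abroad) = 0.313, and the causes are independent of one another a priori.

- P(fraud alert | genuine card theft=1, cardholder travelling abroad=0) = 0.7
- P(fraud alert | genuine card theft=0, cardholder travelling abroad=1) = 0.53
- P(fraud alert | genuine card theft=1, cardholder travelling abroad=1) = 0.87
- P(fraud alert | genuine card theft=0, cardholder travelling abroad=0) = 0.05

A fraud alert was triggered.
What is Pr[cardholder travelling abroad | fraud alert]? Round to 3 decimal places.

Pr[cardholder travelling abroad | fraud alert] ≈ 0.676

By total probability over the 4 (genuine card theft, cardholder travelling abroad) configurations:
  P(fraud alert) = 0.05*0.886*0.687 + 0.53*0.886*0.313 + 0.7*0.114*0.687 + 0.87*0.114*0.313
        = 0.030434 + 0.146979 + 0.054823 + 0.031043 = 0.263279
Keeping only the cardholder travelling abroad-present terms gives 0.178022, so
  P(cardholder travelling abroad | fraud alert) = 0.178022 / 0.263279 ≈ 0.676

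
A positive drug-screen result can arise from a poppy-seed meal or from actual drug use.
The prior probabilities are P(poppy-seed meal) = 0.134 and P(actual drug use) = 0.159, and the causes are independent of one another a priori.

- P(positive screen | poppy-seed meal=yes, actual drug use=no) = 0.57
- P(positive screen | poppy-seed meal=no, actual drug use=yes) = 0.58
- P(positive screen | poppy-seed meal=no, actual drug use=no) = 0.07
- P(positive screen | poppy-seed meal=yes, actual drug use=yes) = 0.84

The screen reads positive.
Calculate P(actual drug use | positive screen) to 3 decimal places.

P(actual drug use | positive screen) ≈ 0.459

Sum P(positive screen|·) weighted by the priors over the 4 (poppy-seed meal, actual drug use) configurations:
  P(positive screen) = 0.07×0.866×0.841 + 0.58×0.866×0.159 + 0.57×0.134×0.841 + 0.84×0.134×0.159
        = 0.050981 + 0.079863 + 0.064236 + 0.017897 = 0.212977
Keeping only the actual drug use-present terms gives 0.097760, so
  P(actual drug use | positive screen) = 0.097760 / 0.212977 ≈ 0.459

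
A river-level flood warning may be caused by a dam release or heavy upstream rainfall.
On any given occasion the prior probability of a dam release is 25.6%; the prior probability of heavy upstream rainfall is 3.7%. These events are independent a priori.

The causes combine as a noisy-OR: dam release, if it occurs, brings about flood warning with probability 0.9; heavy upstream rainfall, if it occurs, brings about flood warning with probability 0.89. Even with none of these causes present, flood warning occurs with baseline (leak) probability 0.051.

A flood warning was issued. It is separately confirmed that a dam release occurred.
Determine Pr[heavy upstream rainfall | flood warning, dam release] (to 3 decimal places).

Under noisy-OR, P(flood warning | causes) = 1 − (1−0.051)·∏(1−qᵢ) over the active causes.
P(flood warning | dam release) = 0.9051×0.963 + 0.989561×0.037 = 0.871611 + 0.036614 = 0.908225
Restricting to configurations with heavy upstream rainfall present: 0.989561×0.037 = 0.036614.
P(heavy upstream rainfall | flood warning, dam release) = 0.036614 / 0.908225 ≈ 0.040

Pr[heavy upstream rainfall | flood warning, dam release] ≈ 0.040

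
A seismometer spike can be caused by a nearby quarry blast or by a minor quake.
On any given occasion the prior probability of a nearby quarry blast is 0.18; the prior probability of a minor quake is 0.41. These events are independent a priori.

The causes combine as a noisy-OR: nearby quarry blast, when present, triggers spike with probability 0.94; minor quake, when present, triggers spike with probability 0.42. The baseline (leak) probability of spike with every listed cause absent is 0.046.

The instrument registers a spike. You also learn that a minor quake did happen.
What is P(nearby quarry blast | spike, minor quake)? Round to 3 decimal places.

Under noisy-OR, P(spike | causes) = 1 − (1−0.046)·∏(1−qᵢ) over the active causes.
Enumerate both values of nearby quarry blast and weight by the priors:
  P(spike | minor quake) = 0.44668*0.82 + 0.966801*0.18
        = 0.366278 + 0.174024 = 0.540302
The terms with nearby quarry blast present sum to 0.174024, so
  P(nearby quarry blast | spike, minor quake) = 0.174024 / 0.540302 ≈ 0.322

P(nearby quarry blast | spike, minor quake) ≈ 0.322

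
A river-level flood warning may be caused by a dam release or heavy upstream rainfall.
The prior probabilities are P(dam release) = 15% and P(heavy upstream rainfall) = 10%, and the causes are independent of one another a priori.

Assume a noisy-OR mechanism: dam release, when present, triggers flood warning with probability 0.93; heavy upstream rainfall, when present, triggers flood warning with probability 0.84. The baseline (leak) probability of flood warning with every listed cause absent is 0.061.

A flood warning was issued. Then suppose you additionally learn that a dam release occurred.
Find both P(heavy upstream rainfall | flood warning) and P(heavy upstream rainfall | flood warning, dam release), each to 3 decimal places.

P(heavy upstream rainfall | flood warning) ≈ 0.335; P(heavy upstream rainfall | flood warning, dam release) ≈ 0.105

Under noisy-OR, P(flood warning | causes) = 1 − (1−0.061)·∏(1−qᵢ) over the active causes.
P(flood warning) = 0.061*0.85*0.9 + 0.84976*0.85*0.1 + 0.93427*0.15*0.9 + 0.989483*0.15*0.1 = 0.046665 + 0.072230 + 0.126126 + 0.014842 = 0.259863
Of this, 0.087072 comes from 0.072230 + 0.014842 (the heavy upstream rainfall=true cases).
So P(heavy upstream rainfall | flood warning) = 0.087072/0.259863 ≈ 0.335.

With the extra evidence:
P(flood warning | dam release) = 0.93427*0.9 + 0.989483*0.1 = 0.840843 + 0.098948 = 0.939791
Restricting to configurations with heavy upstream rainfall present: 0.989483*0.1 = 0.098948.
Hence the posterior is 0.098948/0.939791 ≈ 0.105.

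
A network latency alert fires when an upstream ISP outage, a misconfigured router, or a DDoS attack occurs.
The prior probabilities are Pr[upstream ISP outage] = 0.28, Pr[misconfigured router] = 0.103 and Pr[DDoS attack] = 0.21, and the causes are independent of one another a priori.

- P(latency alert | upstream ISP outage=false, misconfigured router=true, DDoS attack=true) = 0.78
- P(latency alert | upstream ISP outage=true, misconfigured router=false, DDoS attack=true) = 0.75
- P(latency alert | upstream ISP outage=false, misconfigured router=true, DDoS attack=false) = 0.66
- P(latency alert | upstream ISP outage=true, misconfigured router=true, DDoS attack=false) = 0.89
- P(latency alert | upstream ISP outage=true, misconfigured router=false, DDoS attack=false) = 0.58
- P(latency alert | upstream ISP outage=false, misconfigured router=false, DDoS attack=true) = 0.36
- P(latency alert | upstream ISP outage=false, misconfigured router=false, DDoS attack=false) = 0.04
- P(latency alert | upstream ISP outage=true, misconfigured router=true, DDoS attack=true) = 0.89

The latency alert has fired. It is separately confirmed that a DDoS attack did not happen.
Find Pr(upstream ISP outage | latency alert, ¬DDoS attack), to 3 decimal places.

Pr(upstream ISP outage | latency alert, ¬DDoS attack) ≈ 0.696

For the numerator, keep only upstream ISP outage=true terms: 0.145673 + 0.025668 = 0.171341
Normalizer over all consistent configurations: 0.04*0.72*0.897 + 0.66*0.72*0.103 + 0.58*0.28*0.897 + 0.89*0.28*0.103 = 0.246121
P(upstream ISP outage | latency alert, ¬DDoS attack) = 0.171341/0.246121 ≈ 0.696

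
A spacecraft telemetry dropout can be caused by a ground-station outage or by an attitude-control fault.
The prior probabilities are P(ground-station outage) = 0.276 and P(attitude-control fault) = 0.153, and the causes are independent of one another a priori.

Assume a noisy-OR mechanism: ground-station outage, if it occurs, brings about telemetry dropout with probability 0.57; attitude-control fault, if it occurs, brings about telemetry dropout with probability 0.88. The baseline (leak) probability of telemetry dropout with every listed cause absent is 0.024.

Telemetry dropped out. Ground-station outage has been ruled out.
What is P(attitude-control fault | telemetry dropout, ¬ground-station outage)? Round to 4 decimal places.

Under noisy-OR, P(telemetry dropout | causes) = 1 − (1−0.024)·∏(1−qᵢ) over the active causes.
P(telemetry dropout | ¬ground-station outage) = 0.024·0.847 + 0.88288·0.153 = 0.020328 + 0.135081 = 0.155409
Of this, 0.135081 comes from 0.88288·0.153 (the attitude-control fault=true cases).
Hence the posterior is 0.135081/0.155409 ≈ 0.8692.

P(attitude-control fault | telemetry dropout, ¬ground-station outage) ≈ 0.8692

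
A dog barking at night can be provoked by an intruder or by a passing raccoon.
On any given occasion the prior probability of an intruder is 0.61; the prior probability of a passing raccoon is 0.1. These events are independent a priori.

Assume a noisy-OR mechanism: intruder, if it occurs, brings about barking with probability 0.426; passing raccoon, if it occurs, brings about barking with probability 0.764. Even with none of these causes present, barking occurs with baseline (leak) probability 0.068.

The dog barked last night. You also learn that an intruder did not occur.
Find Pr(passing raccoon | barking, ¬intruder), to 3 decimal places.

Pr(passing raccoon | barking, ¬intruder) ≈ 0.560

Under noisy-OR, P(barking | causes) = 1 − (1−0.068)·∏(1−qᵢ) over the active causes.
For the numerator, keep only passing raccoon=true terms: 0.780048*0.1 = 0.078005
Denominator P(barking | ¬intruder): 0.068*0.9 + 0.780048*0.1 = 0.139205
P(passing raccoon | barking, ¬intruder) = 0.078005/0.139205 ≈ 0.560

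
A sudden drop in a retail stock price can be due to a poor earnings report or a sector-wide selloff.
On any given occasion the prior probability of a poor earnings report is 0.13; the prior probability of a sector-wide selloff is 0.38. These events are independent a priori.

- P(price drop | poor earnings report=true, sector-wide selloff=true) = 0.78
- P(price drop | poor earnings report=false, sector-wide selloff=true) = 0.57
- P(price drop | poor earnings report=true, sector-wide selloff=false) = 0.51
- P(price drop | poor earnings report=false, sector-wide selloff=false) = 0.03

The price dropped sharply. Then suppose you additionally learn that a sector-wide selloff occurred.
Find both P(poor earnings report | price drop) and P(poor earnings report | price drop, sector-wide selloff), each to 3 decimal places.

Sum P(price drop|·) weighted by the priors over the 4 (poor earnings report, sector-wide selloff) configurations:
  P(price drop) = 0.03×0.87×0.62 + 0.57×0.87×0.38 + 0.51×0.13×0.62 + 0.78×0.13×0.38
        = 0.016182 + 0.188442 + 0.041106 + 0.038532 = 0.284262
The terms with poor earnings report present sum to 0.079638, so
  P(poor earnings report | price drop) = 0.079638 / 0.284262 ≈ 0.280

Now condition on the additional information:
For the numerator, keep only poor earnings report=true terms: 0.78·0.13 = 0.101400
Denominator P(price drop | sector-wide selloff): 0.57·0.87 + 0.78·0.13 = 0.597300
P(poor earnings report | price drop, sector-wide selloff) = 0.101400/0.597300 ≈ 0.170
This is intercausal reasoning (explaining away): once sector-wide selloff accounts for the price drop, poor earnings report becomes less likely.

P(poor earnings report | price drop) ≈ 0.280; P(poor earnings report | price drop, sector-wide selloff) ≈ 0.170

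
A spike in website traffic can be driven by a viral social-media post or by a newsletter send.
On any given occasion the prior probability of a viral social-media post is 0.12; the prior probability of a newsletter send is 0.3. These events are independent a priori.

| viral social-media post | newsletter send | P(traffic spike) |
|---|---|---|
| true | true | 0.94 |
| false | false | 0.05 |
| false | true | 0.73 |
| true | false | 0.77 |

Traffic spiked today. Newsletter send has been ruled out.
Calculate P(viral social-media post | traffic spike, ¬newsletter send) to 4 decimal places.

By total probability over both values of viral social-media post:
  P(traffic spike | ¬newsletter send) = 0.05*0.88 + 0.77*0.12
        = 0.044000 + 0.092400 = 0.136400
The terms with viral social-media post present sum to 0.092400, so
  P(viral social-media post | traffic spike, ¬newsletter send) = 0.092400 / 0.136400 ≈ 0.6774

P(viral social-media post | traffic spike, ¬newsletter send) ≈ 0.6774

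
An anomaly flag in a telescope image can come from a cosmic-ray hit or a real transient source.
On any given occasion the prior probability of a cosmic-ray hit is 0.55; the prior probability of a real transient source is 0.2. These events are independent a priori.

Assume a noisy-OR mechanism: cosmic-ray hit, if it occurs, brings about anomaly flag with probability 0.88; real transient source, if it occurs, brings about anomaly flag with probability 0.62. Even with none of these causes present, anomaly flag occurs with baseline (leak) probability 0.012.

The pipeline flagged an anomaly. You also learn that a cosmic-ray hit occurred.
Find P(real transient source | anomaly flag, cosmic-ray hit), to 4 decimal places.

P(real transient source | anomaly flag, cosmic-ray hit) ≈ 0.2131

Under noisy-OR, P(anomaly flag | causes) = 1 − (1−0.012)·∏(1−qᵢ) over the active causes.
By total probability over both values of real transient source:
  P(anomaly flag | cosmic-ray hit) = 0.88144*0.8 + 0.954947*0.2
        = 0.705152 + 0.190989 = 0.896141
Keeping only the real transient source-present terms gives 0.190989, so
  P(real transient source | anomaly flag, cosmic-ray hit) = 0.190989 / 0.896141 ≈ 0.2131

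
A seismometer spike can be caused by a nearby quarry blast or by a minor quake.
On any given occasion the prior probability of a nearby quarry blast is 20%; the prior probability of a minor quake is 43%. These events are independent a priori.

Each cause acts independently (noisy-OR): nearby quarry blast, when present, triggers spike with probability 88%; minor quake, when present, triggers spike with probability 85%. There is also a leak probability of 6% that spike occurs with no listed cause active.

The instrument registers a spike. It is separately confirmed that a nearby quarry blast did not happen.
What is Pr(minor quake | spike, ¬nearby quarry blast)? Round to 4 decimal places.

Pr(minor quake | spike, ¬nearby quarry blast) ≈ 0.9153

Under noisy-OR, P(spike | causes) = 1 − (1−0.06)·∏(1−qᵢ) over the active causes.
P(spike | ¬nearby quarry blast) = 0.06*0.57 + 0.859*0.43 = 0.034200 + 0.369370 = 0.403570
Restricting to configurations with minor quake present: 0.859*0.43 = 0.369370.
So P(minor quake | spike, ¬nearby quarry blast) = 0.369370/0.403570 ≈ 0.9153.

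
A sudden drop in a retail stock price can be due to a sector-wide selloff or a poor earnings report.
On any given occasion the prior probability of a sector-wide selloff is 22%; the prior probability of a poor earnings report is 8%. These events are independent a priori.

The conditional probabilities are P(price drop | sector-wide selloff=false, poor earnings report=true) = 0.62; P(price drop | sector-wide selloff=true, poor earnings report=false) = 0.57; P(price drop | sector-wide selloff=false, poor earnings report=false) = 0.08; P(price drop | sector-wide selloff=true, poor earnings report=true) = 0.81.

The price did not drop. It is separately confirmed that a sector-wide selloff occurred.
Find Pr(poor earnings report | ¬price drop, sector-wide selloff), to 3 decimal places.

P(¬price drop | sector-wide selloff) = 0.43×0.92 + 0.19×0.08 = 0.395600 + 0.015200 = 0.410800
Restricting to configurations with poor earnings report present: 0.19×0.08 = 0.015200.
So P(poor earnings report | ¬price drop, sector-wide selloff) = 0.015200/0.410800 ≈ 0.037.

Pr(poor earnings report | ¬price drop, sector-wide selloff) ≈ 0.037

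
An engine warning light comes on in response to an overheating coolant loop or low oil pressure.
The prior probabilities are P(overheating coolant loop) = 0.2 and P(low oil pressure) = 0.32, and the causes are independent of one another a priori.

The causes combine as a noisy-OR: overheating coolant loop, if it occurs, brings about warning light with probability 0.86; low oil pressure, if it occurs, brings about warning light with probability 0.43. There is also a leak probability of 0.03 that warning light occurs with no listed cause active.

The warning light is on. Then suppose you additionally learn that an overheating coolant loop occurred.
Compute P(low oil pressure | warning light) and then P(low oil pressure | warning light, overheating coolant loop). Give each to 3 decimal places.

P(low oil pressure | warning light) ≈ 0.565; P(low oil pressure | warning light, overheating coolant loop) ≈ 0.334

Under noisy-OR, P(warning light | causes) = 1 − (1−0.03)·∏(1−qᵢ) over the active causes.
P(warning light) = 0.03·0.8·0.68 + 0.4471·0.8·0.32 + 0.8642·0.2·0.68 + 0.922594·0.2·0.32 = 0.016320 + 0.114458 + 0.117531 + 0.059046 = 0.307355
The low oil pressure-present share is 0.114458 + 0.059046 = 0.173504.
P(low oil pressure | warning light) = 0.173504 / 0.307355 ≈ 0.565

Now also conditioning on overheating coolant loop=true:
Numerator (weight on configurations with low oil pressure): 0.922594×0.32 = 0.295230
Denominator P(warning light | overheating coolant loop): 0.8642×0.68 + 0.922594×0.32 = 0.882886
Posterior = 0.295230 / 0.882886 ≈ 0.334
This is intercausal reasoning (explaining away): once overheating coolant loop accounts for the warning light, low oil pressure becomes less likely.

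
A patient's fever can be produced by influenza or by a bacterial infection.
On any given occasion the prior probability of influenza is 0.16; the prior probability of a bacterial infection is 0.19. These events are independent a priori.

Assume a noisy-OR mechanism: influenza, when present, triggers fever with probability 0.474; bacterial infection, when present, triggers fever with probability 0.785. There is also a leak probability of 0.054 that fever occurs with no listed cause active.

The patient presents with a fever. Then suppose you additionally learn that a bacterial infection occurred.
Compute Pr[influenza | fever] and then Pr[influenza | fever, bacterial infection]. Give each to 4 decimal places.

Pr[influenza | fever] ≈ 0.3602; Pr[influenza | fever, bacterial infection] ≈ 0.1760

Under noisy-OR, P(fever | causes) = 1 − (1−0.054)·∏(1−qᵢ) over the active causes.
Weight on influenza=true, given the evidence: 0.065112 + 0.027148 = 0.092260
Normalizer over all consistent configurations: 0.054·0.84·0.81 + 0.79661·0.84·0.19 + 0.502404·0.16·0.81 + 0.893017·0.16·0.19 = 0.256141
P(influenza | fever) = 0.092260/0.256141 ≈ 0.3602

With the extra evidence:
By total probability over both values of influenza:
  P(fever | bacterial infection) = 0.79661·0.84 + 0.893017·0.16
        = 0.669152 + 0.142883 = 0.812035
Configurations with influenza contribute 0.142883, so
  P(influenza | fever, bacterial infection) = 0.142883 / 0.812035 ≈ 0.1760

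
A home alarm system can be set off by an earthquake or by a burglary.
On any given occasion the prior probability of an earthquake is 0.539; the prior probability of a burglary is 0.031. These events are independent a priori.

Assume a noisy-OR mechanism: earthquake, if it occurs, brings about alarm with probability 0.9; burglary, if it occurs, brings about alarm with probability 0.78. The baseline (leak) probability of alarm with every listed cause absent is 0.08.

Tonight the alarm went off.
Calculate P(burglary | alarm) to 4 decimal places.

P(burglary | alarm) ≈ 0.0516

Under noisy-OR, P(alarm | causes) = 1 − (1−0.08)·∏(1−qᵢ) over the active causes.
By total probability over the 4 (earthquake, burglary) configurations:
  P(alarm) = 0.08*0.461*0.969 + 0.7976*0.461*0.031 + 0.908*0.539*0.969 + 0.97976*0.539*0.031
        = 0.035737 + 0.011399 + 0.474240 + 0.016371 = 0.537747
Configurations with burglary contribute 0.027770, so
  P(burglary | alarm) = 0.027770 / 0.537747 ≈ 0.0516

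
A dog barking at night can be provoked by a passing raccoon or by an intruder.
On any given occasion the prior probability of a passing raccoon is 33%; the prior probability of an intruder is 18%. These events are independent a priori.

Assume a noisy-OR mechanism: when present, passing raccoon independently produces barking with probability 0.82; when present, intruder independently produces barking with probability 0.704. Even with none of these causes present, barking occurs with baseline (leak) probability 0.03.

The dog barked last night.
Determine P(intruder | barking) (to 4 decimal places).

Under noisy-OR, P(barking | causes) = 1 − (1−0.03)·∏(1−qᵢ) over the active causes.
P(barking) = 0.03·0.67·0.82 + 0.71288·0.67·0.18 + 0.8254·0.33·0.82 + 0.948318·0.33·0.18 = 0.016482 + 0.085973 + 0.223353 + 0.056330 = 0.382138
The intruder-present share is 0.085973 + 0.056330 = 0.142303.
P(intruder | barking) = 0.142303 / 0.382138 ≈ 0.3724

P(intruder | barking) ≈ 0.3724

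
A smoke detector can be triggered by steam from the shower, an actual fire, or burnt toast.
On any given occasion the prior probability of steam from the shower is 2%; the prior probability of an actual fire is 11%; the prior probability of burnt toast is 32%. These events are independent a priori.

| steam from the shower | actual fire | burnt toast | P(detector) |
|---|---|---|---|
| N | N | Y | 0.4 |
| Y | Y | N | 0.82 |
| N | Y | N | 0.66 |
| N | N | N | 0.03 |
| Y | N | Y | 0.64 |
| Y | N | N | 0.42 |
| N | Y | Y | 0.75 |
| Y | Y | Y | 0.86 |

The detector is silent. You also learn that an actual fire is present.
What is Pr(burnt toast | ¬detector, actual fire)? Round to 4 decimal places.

Weight on burnt toast=true, given the evidence: 0.078400 + 0.000896 = 0.079296
Denominator P(¬detector | actual fire): 0.34*0.98*0.68 + 0.25*0.98*0.32 + 0.18*0.02*0.68 + 0.14*0.02*0.32 = 0.308320
Posterior = 0.079296 / 0.308320 ≈ 0.2572

Pr(burnt toast | ¬detector, actual fire) ≈ 0.2572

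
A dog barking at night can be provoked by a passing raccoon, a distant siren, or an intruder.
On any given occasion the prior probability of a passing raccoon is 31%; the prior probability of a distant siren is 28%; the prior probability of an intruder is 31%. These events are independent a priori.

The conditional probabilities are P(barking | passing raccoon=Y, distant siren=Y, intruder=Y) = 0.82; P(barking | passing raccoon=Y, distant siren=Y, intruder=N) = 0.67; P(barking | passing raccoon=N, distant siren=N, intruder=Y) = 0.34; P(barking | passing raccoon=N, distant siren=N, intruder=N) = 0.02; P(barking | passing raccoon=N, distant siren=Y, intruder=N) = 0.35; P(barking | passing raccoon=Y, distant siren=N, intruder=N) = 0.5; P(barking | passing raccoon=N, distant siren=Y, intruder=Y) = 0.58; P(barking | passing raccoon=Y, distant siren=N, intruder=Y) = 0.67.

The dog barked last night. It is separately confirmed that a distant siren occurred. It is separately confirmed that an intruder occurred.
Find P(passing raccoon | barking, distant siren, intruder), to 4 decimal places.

Numerator (weight on configurations with passing raccoon): 0.82·0.31 = 0.254200
The normalizing constant is 0.58·0.69 + 0.82·0.31 = 0.654400
P(passing raccoon | barking, distant siren, intruder) = 0.254200/0.654400 ≈ 0.3884

P(passing raccoon | barking, distant siren, intruder) ≈ 0.3884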